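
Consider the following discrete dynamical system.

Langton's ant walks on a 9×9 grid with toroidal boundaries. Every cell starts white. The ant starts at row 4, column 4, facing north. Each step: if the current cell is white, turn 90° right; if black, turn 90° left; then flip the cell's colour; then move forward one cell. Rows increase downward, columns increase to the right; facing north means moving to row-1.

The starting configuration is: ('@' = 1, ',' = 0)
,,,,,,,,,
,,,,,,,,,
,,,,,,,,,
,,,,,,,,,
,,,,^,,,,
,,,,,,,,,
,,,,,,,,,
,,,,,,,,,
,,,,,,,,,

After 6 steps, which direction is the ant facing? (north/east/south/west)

gen 0: ,,,,,,,,,
,,,,,,,,,
,,,,,,,,,
,,,,,,,,,
,,,,^,,,,
,,,,,,,,,
,,,,,,,,,
,,,,,,,,,
,,,,,,,,,
gen 1: ,,,,,,,,,
,,,,,,,,,
,,,,,,,,,
,,,,,,,,,
,,,,@>,,,
,,,,,,,,,
,,,,,,,,,
,,,,,,,,,
,,,,,,,,,
gen 2: ,,,,,,,,,
,,,,,,,,,
,,,,,,,,,
,,,,,,,,,
,,,,@@,,,
,,,,,v,,,
,,,,,,,,,
,,,,,,,,,
,,,,,,,,,
gen 3: ,,,,,,,,,
,,,,,,,,,
,,,,,,,,,
,,,,,,,,,
,,,,@@,,,
,,,,<@,,,
,,,,,,,,,
,,,,,,,,,
,,,,,,,,,
gen 4: ,,,,,,,,,
,,,,,,,,,
,,,,,,,,,
,,,,,,,,,
,,,,^@,,,
,,,,@@,,,
,,,,,,,,,
,,,,,,,,,
,,,,,,,,,
gen 5: ,,,,,,,,,
,,,,,,,,,
,,,,,,,,,
,,,,,,,,,
,,,<,@,,,
,,,,@@,,,
,,,,,,,,,
,,,,,,,,,
,,,,,,,,,
gen 6: ,,,,,,,,,
,,,,,,,,,
,,,,,,,,,
,,,^,,,,,
,,,@,@,,,
,,,,@@,,,
,,,,,,,,,
,,,,,,,,,
,,,,,,,,,

north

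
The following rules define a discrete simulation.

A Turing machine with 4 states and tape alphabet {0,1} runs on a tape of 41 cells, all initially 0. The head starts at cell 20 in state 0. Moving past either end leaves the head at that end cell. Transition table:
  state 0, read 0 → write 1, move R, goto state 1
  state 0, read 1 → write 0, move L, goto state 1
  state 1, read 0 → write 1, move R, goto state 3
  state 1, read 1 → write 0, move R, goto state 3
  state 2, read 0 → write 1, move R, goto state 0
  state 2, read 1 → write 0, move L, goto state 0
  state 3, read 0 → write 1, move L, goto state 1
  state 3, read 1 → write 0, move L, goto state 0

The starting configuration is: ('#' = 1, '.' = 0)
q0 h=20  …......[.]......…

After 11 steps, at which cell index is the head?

t=0: q0 h=20  …......[.]......…
t=1: q1 h=21  ….....#[.]......…
t=2: q3 h=22  …....##[.]......…
t=3: q1 h=21  ….....#[#]#.....…
t=4: q3 h=22  …....#.[#]......…
t=5: q0 h=21  ….....#[.]......…
t=6: q1 h=22  …....##[.]......…
t=7: q3 h=23  …...###[.]......…
t=8: q1 h=22  …....##[#]#.....…
t=9: q3 h=23  …...##.[#]......…
t=10: q0 h=22  …....##[.]......…
t=11: q1 h=23  …...###[.]......…

23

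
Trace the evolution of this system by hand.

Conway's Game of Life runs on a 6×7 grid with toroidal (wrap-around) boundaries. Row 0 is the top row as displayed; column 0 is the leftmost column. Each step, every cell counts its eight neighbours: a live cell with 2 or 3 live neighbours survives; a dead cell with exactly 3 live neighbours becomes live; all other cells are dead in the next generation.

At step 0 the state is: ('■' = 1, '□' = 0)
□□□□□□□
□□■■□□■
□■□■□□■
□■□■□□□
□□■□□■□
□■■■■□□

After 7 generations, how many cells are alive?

20

t=0: □□□□□□□
□□■■□□■
□■□■□□■
□■□■□□□
□□■□□■□
□■■■■□□
t=1: □■□□■□□
■□■■□□□
□■□■■□□
■■□■■□□
□□□□□□□
□■■■■□□
t=2: ■□□□■□□
■□□□□□□
□□□□□□□
■■□■■□□
■□□□□□□
□■■■■□□
t=3: ■□■□■□□
□□□□□□□
■■□□□□□
■■□□□□□
■□□□□□□
■■■■■□□
t=4: ■□■□■□□
■□□□□□□
■■□□□□□
□□□□□□■
□□□■□□■
■□■□■□■
t=5: ■□□□□■□
■□□□□□■
■■□□□□■
□□□□□□■
□□□■□□■
■□■□■□■
t=6: □□□□□■□
□□□□□■□
□■□□□■□
□□□□□■■
□□□■□□■
■■□■■□□
t=7: □□□□□■■
□□□□■■■
□□□□■■□
■□□□■■■
□□■■□□■
■□■■■■■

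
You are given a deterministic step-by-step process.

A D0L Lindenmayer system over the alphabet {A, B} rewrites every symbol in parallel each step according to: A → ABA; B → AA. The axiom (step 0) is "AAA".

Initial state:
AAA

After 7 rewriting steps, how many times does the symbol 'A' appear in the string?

2688

k=0  AAA
k=1  ABAABAABA
k=2  ABAAAABAABAAAABAABAAAABA
k=3  ABAAAABAABAABAABAAAABAABAAAABAABAABAABAAAABAABAAAABAABAABAABAAAABA
k=4  ABAAAABAABAABAABAAAABAABAAAABAABAAAABAABAAAABAABAABAABAAAA…AAAABAABAABAABAAAABAABAAAABAABAAAABAABAAAABAABAABAABAAAABA  (len 180)
k=5  ABAAAABAABAABAABAAAABAABAAAABAABAAAABAABAAAABAABAABAABAAAA…AAAABAABAABAABAAAABAABAAAABAABAAAABAABAAAABAABAABAABAAAABA  (len 492)
k=6  ABAAAABAABAABAABAAAABAABAAAABAABAAAABAABAAAABAABAABAABAAAA…AAAABAABAABAABAAAABAABAAAABAABAAAABAABAAAABAABAABAABAAAABA  (len 1344)
k=7  ABAAAABAABAABAABAAAABAABAAAABAABAAAABAABAAAABAABAABAABAAAA…AAAABAABAABAABAAAABAABAAAABAABAAAABAABAAAABAABAABAABAAAABA  (len 3672)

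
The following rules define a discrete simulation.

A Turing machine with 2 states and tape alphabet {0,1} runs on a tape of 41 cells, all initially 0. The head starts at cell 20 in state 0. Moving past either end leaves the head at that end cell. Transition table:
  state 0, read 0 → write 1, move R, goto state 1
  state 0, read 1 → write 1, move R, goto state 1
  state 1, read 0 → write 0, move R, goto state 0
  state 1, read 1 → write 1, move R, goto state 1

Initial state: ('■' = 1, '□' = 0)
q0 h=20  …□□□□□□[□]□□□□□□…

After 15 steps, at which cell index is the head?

35

gen 0: q0 h=20  …□□□□□□[□]□□□□□□…
gen 1: q1 h=21  …□□□□□■[□]□□□□□□…
gen 2: q0 h=22  …□□□□■□[□]□□□□□□…
gen 3: q1 h=23  …□□□■□■[□]□□□□□□…
gen 4: q0 h=24  …□□■□■□[□]□□□□□□…
gen 5: q1 h=25  …□■□■□■[□]□□□□□□…
gen 6: q0 h=26  …■□■□■□[□]□□□□□□…
gen 7: q1 h=27  …□■□■□■[□]□□□□□□…
gen 8: q0 h=28  …■□■□■□[□]□□□□□□…
gen 9: q1 h=29  …□■□■□■[□]□□□□□□…
gen 10: q0 h=30  …■□■□■□[□]□□□□□□…
gen 11: q1 h=31  …□■□■□■[□]□□□□□□…
gen 12: q0 h=32  …■□■□■□[□]□□□□□□…
gen 13: q1 h=33  …□■□■□■[□]□□□□□□…
gen 14: q0 h=34  …■□■□■□[□]□□□□□□|
gen 15: q1 h=35  …□■□■□■[□]□□□□□|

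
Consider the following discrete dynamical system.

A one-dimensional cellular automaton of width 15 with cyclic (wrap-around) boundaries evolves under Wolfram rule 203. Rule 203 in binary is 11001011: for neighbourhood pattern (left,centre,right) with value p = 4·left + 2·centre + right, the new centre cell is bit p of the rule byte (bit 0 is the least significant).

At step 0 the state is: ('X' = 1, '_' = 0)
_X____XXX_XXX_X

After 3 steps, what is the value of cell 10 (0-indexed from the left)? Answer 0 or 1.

1

gen 0: _X____XXX_XXX_X
gen 1: ___XXXXXX_XXX__
gen 2: XXXXXXXXX_XXX_X
gen 3: XXXXXXXXX_XXX_X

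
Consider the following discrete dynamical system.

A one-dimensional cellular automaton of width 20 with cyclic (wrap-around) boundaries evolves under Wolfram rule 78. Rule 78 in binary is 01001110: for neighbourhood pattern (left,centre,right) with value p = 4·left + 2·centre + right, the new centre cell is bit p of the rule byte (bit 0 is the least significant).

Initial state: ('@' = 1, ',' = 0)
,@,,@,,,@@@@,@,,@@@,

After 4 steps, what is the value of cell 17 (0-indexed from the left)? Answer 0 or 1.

0

gen 0: ,@,,@,,,@@@@,@,,@@@,
gen 1: @@,@@,,@@,,@,@,@@,@,
gen 2: @@,@@,@@@,@@,@,@@,@,
gen 3: @@,@@,@,@,@@,@,@@,@,
gen 4: @@,@@,@,@,@@,@,@@,@,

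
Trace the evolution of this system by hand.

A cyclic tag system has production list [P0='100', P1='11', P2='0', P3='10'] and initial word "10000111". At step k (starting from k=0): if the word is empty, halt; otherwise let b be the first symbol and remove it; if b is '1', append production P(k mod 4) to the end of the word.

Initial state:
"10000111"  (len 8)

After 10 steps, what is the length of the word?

9

k=0  "10000111"  (len 8)
k=1  "0000111100"  (len 10)
k=2  "000111100"  (len 9)
k=3  "00111100"  (len 8)
k=4  "0111100"  (len 7)
k=5  "111100"  (len 6)
k=6  "1110011"  (len 7)
k=7  "1100110"  (len 7)
k=8  "10011010"  (len 8)
k=9  "0011010100"  (len 10)
k=10  "011010100"  (len 9)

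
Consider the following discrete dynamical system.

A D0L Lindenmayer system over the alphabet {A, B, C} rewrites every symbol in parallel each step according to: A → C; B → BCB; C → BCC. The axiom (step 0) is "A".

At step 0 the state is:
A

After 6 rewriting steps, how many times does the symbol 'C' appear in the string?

122

[0] A
[1] C
[2] BCC
[3] BCBBCCBCC
[4] BCBBCCBCBBCBBCCBCCBCBBCCBCC
[5] BCBBCCBCBBCBBCCBCCBCBBCCBCBBCBBCCBCBBCBBCCBCCBCBBCCBCCBCBBCCBCBBCBBCCBCCBCBBCCBCC
[6] BCBBCCBCBBCBBCCBCCBCBBCCBCBBCBBCCBCBBCBBCCBCCBCBBCCBCCBCBB…CBCBBCBBCCBCBBCBBCCBCCBCBBCCBCCBCBBCCBCBBCBBCCBCCBCBBCCBCC  (len 243)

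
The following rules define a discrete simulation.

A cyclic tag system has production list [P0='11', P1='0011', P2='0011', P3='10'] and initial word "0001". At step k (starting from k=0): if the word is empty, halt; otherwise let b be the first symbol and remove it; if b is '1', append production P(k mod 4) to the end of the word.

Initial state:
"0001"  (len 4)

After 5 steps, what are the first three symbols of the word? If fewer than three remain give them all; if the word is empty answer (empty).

t=0: "0001"  (len 4)
t=1: "001"  (len 3)
t=2: "01"  (len 2)
t=3: "1"  (len 1)
t=4: "10"  (len 2)
t=5: "011"  (len 3)

011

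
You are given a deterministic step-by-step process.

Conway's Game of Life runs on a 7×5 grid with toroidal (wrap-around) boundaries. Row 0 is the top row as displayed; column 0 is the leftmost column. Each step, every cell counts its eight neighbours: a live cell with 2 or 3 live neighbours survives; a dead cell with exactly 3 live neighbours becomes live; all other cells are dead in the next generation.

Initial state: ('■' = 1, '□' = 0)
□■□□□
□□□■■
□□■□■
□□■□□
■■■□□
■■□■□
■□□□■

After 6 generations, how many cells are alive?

14

k=0  □■□□□
□□□■■
□□■□■
□□■□□
■■■□□
■■□■□
■□□□■
k=1  □□□■□
■□■■■
□□■□■
■□■□□
■□□■■
□□□■□
□□■□■
k=2  ■■□□□
■■■□□
□□■□□
■□■□□
■■■■□
■□■□□
□□■□■
k=3  □□□■■
■□■□□
■□■■□
■□□□■
■□□■□
■□□□□
□□■■■
k=4  ■■□□□
■□■□□
■□■■□
■□■□□
■■□□□
■■■□□
■□■□□
k=5  ■□■□■
■□■■□
■□■■□
■□■■□
□□□□■
□□■□■
□□■□■
k=6  ■□■□□
■□□□□
■□□□□
■□■□□
■■■□■
■□□□■
□□■□■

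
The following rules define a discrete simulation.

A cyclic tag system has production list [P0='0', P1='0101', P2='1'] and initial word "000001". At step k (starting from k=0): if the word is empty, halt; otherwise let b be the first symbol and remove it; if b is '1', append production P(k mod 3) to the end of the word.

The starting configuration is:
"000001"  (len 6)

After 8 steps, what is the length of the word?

gen 0: "000001"  (len 6)
gen 1: "00001"  (len 5)
gen 2: "0001"  (len 4)
gen 3: "001"  (len 3)
gen 4: "01"  (len 2)
gen 5: "1"  (len 1)
gen 6: "1"  (len 1)
gen 7: "0"  (len 1)
gen 8: (halted — word empty)

0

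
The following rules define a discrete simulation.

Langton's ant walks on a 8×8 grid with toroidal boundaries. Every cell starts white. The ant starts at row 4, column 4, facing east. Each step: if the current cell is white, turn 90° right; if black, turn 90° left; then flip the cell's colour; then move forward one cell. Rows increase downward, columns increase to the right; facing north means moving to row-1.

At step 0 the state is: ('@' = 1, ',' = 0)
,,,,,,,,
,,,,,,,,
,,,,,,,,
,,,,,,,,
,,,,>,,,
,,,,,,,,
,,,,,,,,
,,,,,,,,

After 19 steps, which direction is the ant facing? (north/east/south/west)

north

t=0: ,,,,,,,,
,,,,,,,,
,,,,,,,,
,,,,,,,,
,,,,>,,,
,,,,,,,,
,,,,,,,,
,,,,,,,,
t=1: ,,,,,,,,
,,,,,,,,
,,,,,,,,
,,,,,,,,
,,,,@,,,
,,,,v,,,
,,,,,,,,
,,,,,,,,
t=2: ,,,,,,,,
,,,,,,,,
,,,,,,,,
,,,,,,,,
,,,,@,,,
,,,<@,,,
,,,,,,,,
,,,,,,,,
t=3: ,,,,,,,,
,,,,,,,,
,,,,,,,,
,,,,,,,,
,,,^@,,,
,,,@@,,,
,,,,,,,,
,,,,,,,,
t=4: ,,,,,,,,
,,,,,,,,
,,,,,,,,
,,,,,,,,
,,,@>,,,
,,,@@,,,
,,,,,,,,
,,,,,,,,
t=5: ,,,,,,,,
,,,,,,,,
,,,,,,,,
,,,,^,,,
,,,@,,,,
,,,@@,,,
,,,,,,,,
,,,,,,,,
t=6: ,,,,,,,,
,,,,,,,,
,,,,,,,,
,,,,@>,,
,,,@,,,,
,,,@@,,,
,,,,,,,,
,,,,,,,,
t=7: ,,,,,,,,
,,,,,,,,
,,,,,,,,
,,,,@@,,
,,,@,v,,
,,,@@,,,
,,,,,,,,
,,,,,,,,
t=8: ,,,,,,,,
,,,,,,,,
,,,,,,,,
,,,,@@,,
,,,@<@,,
,,,@@,,,
,,,,,,,,
,,,,,,,,
t=9: ,,,,,,,,
,,,,,,,,
,,,,,,,,
,,,,^@,,
,,,@@@,,
,,,@@,,,
,,,,,,,,
,,,,,,,,
t=10: ,,,,,,,,
,,,,,,,,
,,,,,,,,
,,,<,@,,
,,,@@@,,
,,,@@,,,
,,,,,,,,
,,,,,,,,
t=11: ,,,,,,,,
,,,,,,,,
,,,^,,,,
,,,@,@,,
,,,@@@,,
,,,@@,,,
,,,,,,,,
,,,,,,,,
t=12: ,,,,,,,,
,,,,,,,,
,,,@>,,,
,,,@,@,,
,,,@@@,,
,,,@@,,,
,,,,,,,,
,,,,,,,,
t=13: ,,,,,,,,
,,,,,,,,
,,,@@,,,
,,,@v@,,
,,,@@@,,
,,,@@,,,
,,,,,,,,
,,,,,,,,
t=14: ,,,,,,,,
,,,,,,,,
,,,@@,,,
,,,<@@,,
,,,@@@,,
,,,@@,,,
,,,,,,,,
,,,,,,,,
t=15: ,,,,,,,,
,,,,,,,,
,,,@@,,,
,,,,@@,,
,,,v@@,,
,,,@@,,,
,,,,,,,,
,,,,,,,,
t=16: ,,,,,,,,
,,,,,,,,
,,,@@,,,
,,,,@@,,
,,,,>@,,
,,,@@,,,
,,,,,,,,
,,,,,,,,
t=17: ,,,,,,,,
,,,,,,,,
,,,@@,,,
,,,,^@,,
,,,,,@,,
,,,@@,,,
,,,,,,,,
,,,,,,,,
t=18: ,,,,,,,,
,,,,,,,,
,,,@@,,,
,,,<,@,,
,,,,,@,,
,,,@@,,,
,,,,,,,,
,,,,,,,,
t=19: ,,,,,,,,
,,,,,,,,
,,,^@,,,
,,,@,@,,
,,,,,@,,
,,,@@,,,
,,,,,,,,
,,,,,,,,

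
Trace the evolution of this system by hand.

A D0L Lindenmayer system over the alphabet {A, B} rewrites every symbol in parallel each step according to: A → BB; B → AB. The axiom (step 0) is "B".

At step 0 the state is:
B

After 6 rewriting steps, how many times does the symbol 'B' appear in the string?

gen 0: B
gen 1: AB
gen 2: BBAB
gen 3: ABABBBAB
gen 4: BBABBBABABABBBAB
gen 5: ABABBBABABABBBABBBABBBABABABBBAB
gen 6: BBABBBABABABBBABBBABBBABABABBBABABABBBABABABBBABBBABBBABABABBBAB

43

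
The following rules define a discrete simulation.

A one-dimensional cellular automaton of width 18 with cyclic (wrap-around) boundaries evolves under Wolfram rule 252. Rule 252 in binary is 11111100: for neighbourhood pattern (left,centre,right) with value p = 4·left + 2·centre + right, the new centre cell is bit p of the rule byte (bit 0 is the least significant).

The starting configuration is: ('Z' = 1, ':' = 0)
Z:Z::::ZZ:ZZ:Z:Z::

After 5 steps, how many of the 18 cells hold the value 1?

18

step 0: Z:Z::::ZZ:ZZ:Z:Z::
step 1: ZZZZ:::ZZZZZZZZZZ:
step 2: ZZZZZ::ZZZZZZZZZZZ
step 3: ZZZZZZ:ZZZZZZZZZZZ
step 4: ZZZZZZZZZZZZZZZZZZ
step 5: ZZZZZZZZZZZZZZZZZZ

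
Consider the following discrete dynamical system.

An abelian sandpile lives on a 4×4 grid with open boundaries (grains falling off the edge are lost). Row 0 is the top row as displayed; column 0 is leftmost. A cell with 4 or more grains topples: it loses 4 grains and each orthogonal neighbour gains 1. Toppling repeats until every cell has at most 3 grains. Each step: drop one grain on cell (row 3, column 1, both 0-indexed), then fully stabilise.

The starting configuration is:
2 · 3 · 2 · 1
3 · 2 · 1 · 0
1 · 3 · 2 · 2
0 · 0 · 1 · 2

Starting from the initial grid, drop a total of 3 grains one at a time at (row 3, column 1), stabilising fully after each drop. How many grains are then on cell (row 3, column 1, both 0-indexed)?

3

t=0: 2 · 3 · 2 · 1
3 · 2 · 1 · 0
1 · 3 · 2 · 2
0 · 0 · 1 · 2
t=1: 2 · 3 · 2 · 1
3 · 2 · 1 · 0
1 · 3 · 2 · 2
0 · 1 · 1 · 2
t=2: 2 · 3 · 2 · 1
3 · 2 · 1 · 0
1 · 3 · 2 · 2
0 · 2 · 1 · 2
t=3: 2 · 3 · 2 · 1
3 · 2 · 1 · 0
1 · 3 · 2 · 2
0 · 3 · 1 · 2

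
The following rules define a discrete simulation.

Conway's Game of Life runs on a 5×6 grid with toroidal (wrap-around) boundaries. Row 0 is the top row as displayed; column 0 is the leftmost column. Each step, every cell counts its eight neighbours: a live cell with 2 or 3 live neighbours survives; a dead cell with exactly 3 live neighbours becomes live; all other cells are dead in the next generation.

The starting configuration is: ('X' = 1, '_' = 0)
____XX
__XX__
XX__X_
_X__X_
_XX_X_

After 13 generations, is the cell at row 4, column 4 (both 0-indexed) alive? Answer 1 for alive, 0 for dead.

0

t=0: ____XX
__XX__
XX__X_
_X__X_
_XX_X_
t=1: _X__XX
XXXX__
XX__XX
____X_
XXX_X_
t=2: ____X_
___X__
____X_
__X_X_
XXX_X_
t=3: _XX_XX
___XX_
____X_
__X_X_
_XX_X_
t=4: XX___X
__X___
____XX
_XX_XX
X___X_
t=5: XX___X
_X__X_
XXX_XX
_X____
__XXX_
t=6: XX___X
___XX_
__XXXX
______
__XXXX
t=7: XX____
_X____
__X__X
______
_XXXXX
t=8: ___XXX
_XX___
______
XX___X
_XXXXX
t=9: _____X
__XXX_
__X___
_X_X_X
_X____
t=10: __XXX_
__XXX_
_X____
XX____
__X_X_
t=11: _X___X
_X__X_
XX_X__
XXX___
__X_XX
t=12: _XXX_X
_X__XX
___X_X
____X_
__XXXX
t=13: _X____
_X___X
X__X_X
__X___
XX___X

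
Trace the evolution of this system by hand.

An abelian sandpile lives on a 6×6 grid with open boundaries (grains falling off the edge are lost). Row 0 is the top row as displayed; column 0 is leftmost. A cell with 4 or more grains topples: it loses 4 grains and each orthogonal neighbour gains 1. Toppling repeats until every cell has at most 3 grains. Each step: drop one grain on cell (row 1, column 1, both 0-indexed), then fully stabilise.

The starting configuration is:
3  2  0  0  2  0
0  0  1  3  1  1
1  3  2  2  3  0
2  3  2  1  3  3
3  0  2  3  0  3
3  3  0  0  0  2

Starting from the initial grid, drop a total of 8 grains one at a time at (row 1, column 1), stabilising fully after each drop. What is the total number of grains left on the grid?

[0] 3  2  0  0  2  0
0  0  1  3  1  1
1  3  2  2  3  0
2  3  2  1  3  3
3  0  2  3  0  3
3  3  0  0  0  2
[1] 3  2  0  0  2  0
0  1  1  3  1  1
1  3  2  2  3  0
2  3  2  1  3  3
3  0  2  3  0  3
3  3  0  0  0  2
[2] 3  2  0  0  2  0
0  2  1  3  1  1
1  3  2  2  3  0
2  3  2  1  3  3
3  0  2  3  0  3
3  3  0  0  0  2
[3] 3  2  0  0  2  0
0  3  1  3  1  1
1  3  2  2  3  0
2  3  2  1  3  3
3  0  2  3  0  3
3  3  0  0  0  2
[4] 3  3  0  0  2  0
1  1  2  3  1  1
2  1  3  2  3  0
3  0  3  1  3  3
3  1  2  3  0  3
3  3  0  0  0  2
[5] 3  3  0  0  2  0
1  2  2  3  1  1
2  1  3  2  3  0
3  0  3  1  3  3
3  1  2  3  0  3
3  3  0  0  0  2
[6] 3  3  0  0  2  0
1  3  2  3  1  1
2  1  3  2  3  0
3  0  3  1  3  3
3  1  2  3  0  3
3  3  0  0  0  2
[7] 0  1  1  0  2  0
3  1  3  3  1  1
2  2  3  2  3  0
3  0  3  1  3  3
3  1  2  3  0  3
3  3  0  0  0  2
[8] 0  1  1  0  2  0
3  2  3  3  1  1
2  2  3  2  3  0
3  0  3  1  3  3
3  1  2  3  0  3
3  3  0  0  0  2

62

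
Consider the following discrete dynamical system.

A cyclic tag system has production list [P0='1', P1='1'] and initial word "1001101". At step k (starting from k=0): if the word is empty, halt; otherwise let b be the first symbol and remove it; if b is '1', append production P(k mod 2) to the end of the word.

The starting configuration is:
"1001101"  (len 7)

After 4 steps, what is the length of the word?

5

[0] "1001101"  (len 7)
[1] "0011011"  (len 7)
[2] "011011"  (len 6)
[3] "11011"  (len 5)
[4] "10111"  (len 5)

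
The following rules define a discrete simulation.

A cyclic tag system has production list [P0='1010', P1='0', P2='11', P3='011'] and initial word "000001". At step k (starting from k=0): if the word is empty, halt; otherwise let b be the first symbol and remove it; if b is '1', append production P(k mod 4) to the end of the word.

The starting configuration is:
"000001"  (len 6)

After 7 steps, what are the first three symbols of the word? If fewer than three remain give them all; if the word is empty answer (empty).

(empty)

0) "000001"  (len 6)
1) "00001"  (len 5)
2) "0001"  (len 4)
3) "001"  (len 3)
4) "01"  (len 2)
5) "1"  (len 1)
6) "0"  (len 1)
7) (halted — word empty)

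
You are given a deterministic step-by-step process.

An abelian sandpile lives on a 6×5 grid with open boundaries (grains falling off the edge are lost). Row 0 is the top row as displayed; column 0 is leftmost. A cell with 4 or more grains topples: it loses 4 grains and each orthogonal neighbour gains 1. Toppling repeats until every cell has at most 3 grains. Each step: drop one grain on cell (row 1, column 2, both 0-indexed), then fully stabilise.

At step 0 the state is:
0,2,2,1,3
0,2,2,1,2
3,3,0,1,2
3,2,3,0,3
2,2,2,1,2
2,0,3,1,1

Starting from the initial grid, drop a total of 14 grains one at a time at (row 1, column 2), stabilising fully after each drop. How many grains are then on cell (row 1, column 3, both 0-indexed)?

step 0: 0,2,2,1,3
0,2,2,1,2
3,3,0,1,2
3,2,3,0,3
2,2,2,1,2
2,0,3,1,1
step 1: 0,2,2,1,3
0,2,3,1,2
3,3,0,1,2
3,2,3,0,3
2,2,2,1,2
2,0,3,1,1
step 2: 0,2,3,1,3
0,3,0,2,2
3,3,1,1,2
3,2,3,0,3
2,2,2,1,2
2,0,3,1,1
step 3: 0,2,3,1,3
0,3,1,2,2
3,3,1,1,2
3,2,3,0,3
2,2,2,1,2
2,0,3,1,1
step 4: 0,2,3,1,3
0,3,2,2,2
3,3,1,1,2
3,2,3,0,3
2,2,2,1,2
2,0,3,1,1
step 5: 0,2,3,1,3
0,3,3,2,2
3,3,1,1,2
3,2,3,0,3
2,2,2,1,2
2,0,3,1,1
step 6: 1,0,1,2,3
2,2,3,3,2
1,3,0,2,2
1,1,1,1,3
3,3,3,1,2
2,0,3,1,1
step 7: 1,0,2,3,3
2,3,1,0,3
1,3,1,3,2
1,1,1,1,3
3,3,3,1,2
2,0,3,1,1
step 8: 1,0,2,3,3
2,3,2,0,3
1,3,1,3,2
1,1,1,1,3
3,3,3,1,2
2,0,3,1,1
step 9: 1,0,2,3,3
2,3,3,0,3
1,3,1,3,2
1,1,1,1,3
3,3,3,1,2
2,0,3,1,1
step 10: 1,1,3,3,3
3,1,1,1,3
2,0,3,3,2
1,2,1,1,3
3,3,3,1,2
2,0,3,1,1
step 11: 1,1,3,3,3
3,1,2,1,3
2,0,3,3,2
1,2,1,1,3
3,3,3,1,2
2,0,3,1,1
step 12: 1,1,3,3,3
3,1,3,1,3
2,0,3,3,2
1,2,1,1,3
3,3,3,1,2
2,0,3,1,1
step 13: 1,2,1,2,1
3,2,3,1,2
2,1,1,2,1
1,2,2,3,0
3,3,3,1,3
2,0,3,1,1
step 14: 1,2,2,2,1
3,3,0,2,2
2,1,2,2,1
1,2,2,3,0
3,3,3,1,3
2,0,3,1,1

2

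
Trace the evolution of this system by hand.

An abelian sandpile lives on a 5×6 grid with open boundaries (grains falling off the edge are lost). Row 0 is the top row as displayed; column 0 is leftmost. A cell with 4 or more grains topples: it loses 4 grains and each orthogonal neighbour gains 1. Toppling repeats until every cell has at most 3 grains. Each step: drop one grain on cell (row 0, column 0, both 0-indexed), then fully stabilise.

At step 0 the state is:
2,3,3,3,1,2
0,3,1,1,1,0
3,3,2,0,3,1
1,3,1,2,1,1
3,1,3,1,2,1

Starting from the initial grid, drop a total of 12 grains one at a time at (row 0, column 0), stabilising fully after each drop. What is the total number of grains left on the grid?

step 0: 2,3,3,3,1,2
0,3,1,1,1,0
3,3,2,0,3,1
1,3,1,2,1,1
3,1,3,1,2,1
step 1: 3,3,3,3,1,2
0,3,1,1,1,0
3,3,2,0,3,1
1,3,1,2,1,1
3,1,3,1,2,1
step 2: 1,2,1,0,2,2
3,1,3,2,1,0
0,2,3,0,3,1
3,0,2,2,1,1
3,2,3,1,2,1
step 3: 2,2,1,0,2,2
3,1,3,2,1,0
0,2,3,0,3,1
3,0,2,2,1,1
3,2,3,1,2,1
step 4: 3,2,1,0,2,2
3,1,3,2,1,0
0,2,3,0,3,1
3,0,2,2,1,1
3,2,3,1,2,1
step 5: 1,3,1,0,2,2
0,2,3,2,1,0
1,2,3,0,3,1
3,0,2,2,1,1
3,2,3,1,2,1
step 6: 2,3,1,0,2,2
0,2,3,2,1,0
1,2,3,0,3,1
3,0,2,2,1,1
3,2,3,1,2,1
step 7: 3,3,1,0,2,2
0,2,3,2,1,0
1,2,3,0,3,1
3,0,2,2,1,1
3,2,3,1,2,1
step 8: 1,0,2,0,2,2
1,3,3,2,1,0
1,2,3,0,3,1
3,0,2,2,1,1
3,2,3,1,2,1
step 9: 2,0,2,0,2,2
1,3,3,2,1,0
1,2,3,0,3,1
3,0,2,2,1,1
3,2,3,1,2,1
step 10: 3,0,2,0,2,2
1,3,3,2,1,0
1,2,3,0,3,1
3,0,2,2,1,1
3,2,3,1,2,1
step 11: 0,1,2,0,2,2
2,3,3,2,1,0
1,2,3,0,3,1
3,0,2,2,1,1
3,2,3,1,2,1
step 12: 1,1,2,0,2,2
2,3,3,2,1,0
1,2,3,0,3,1
3,0,2,2,1,1
3,2,3,1,2,1

50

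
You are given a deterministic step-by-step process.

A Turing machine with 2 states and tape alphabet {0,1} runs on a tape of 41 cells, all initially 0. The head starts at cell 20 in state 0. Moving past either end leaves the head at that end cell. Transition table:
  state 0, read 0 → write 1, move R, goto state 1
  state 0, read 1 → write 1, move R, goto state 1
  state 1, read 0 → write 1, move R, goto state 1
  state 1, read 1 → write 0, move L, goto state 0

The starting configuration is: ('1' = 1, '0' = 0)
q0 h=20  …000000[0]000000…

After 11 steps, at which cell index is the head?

31

t=0: q0 h=20  …000000[0]000000…
t=1: q1 h=21  …000001[0]000000…
t=2: q1 h=22  …000011[0]000000…
t=3: q1 h=23  …000111[0]000000…
t=4: q1 h=24  …001111[0]000000…
t=5: q1 h=25  …011111[0]000000…
t=6: q1 h=26  …111111[0]000000…
t=7: q1 h=27  …111111[0]000000…
t=8: q1 h=28  …111111[0]000000…
t=9: q1 h=29  …111111[0]000000…
t=10: q1 h=30  …111111[0]000000…
t=11: q1 h=31  …111111[0]000000…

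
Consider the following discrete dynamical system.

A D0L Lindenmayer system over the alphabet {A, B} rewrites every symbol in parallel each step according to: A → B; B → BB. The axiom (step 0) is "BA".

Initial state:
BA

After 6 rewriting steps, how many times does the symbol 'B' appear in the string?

0) BA
1) BBB
2) BBBBBB
3) BBBBBBBBBBBB
4) BBBBBBBBBBBBBBBBBBBBBBBB
5) BBBBBBBBBBBBBBBBBBBBBBBBBBBBBBBBBBBBBBBBBBBBBBBB
6) BBBBBBBBBBBBBBBBBBBBBBBBBBBBBBBBBBBBBBBBBBBBBBBBBBBBBBBBBBBBBBBBBBBBBBBBBBBBBBBBBBBBBBBBBBBBBBBB

96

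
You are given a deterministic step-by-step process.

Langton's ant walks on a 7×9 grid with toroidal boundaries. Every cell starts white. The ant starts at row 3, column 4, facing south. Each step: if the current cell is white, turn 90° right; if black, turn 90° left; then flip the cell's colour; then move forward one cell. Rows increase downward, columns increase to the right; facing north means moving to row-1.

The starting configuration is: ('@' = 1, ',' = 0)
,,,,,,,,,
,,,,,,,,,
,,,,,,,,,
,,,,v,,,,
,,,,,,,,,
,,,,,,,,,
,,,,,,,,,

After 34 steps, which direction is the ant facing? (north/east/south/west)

north

k=0  ,,,,,,,,,
,,,,,,,,,
,,,,,,,,,
,,,,v,,,,
,,,,,,,,,
,,,,,,,,,
,,,,,,,,,
k=1  ,,,,,,,,,
,,,,,,,,,
,,,,,,,,,
,,,<@,,,,
,,,,,,,,,
,,,,,,,,,
,,,,,,,,,
k=2  ,,,,,,,,,
,,,,,,,,,
,,,^,,,,,
,,,@@,,,,
,,,,,,,,,
,,,,,,,,,
,,,,,,,,,
k=3  ,,,,,,,,,
,,,,,,,,,
,,,@>,,,,
,,,@@,,,,
,,,,,,,,,
,,,,,,,,,
,,,,,,,,,
k=4  ,,,,,,,,,
,,,,,,,,,
,,,@@,,,,
,,,@v,,,,
,,,,,,,,,
,,,,,,,,,
,,,,,,,,,
k=5  ,,,,,,,,,
,,,,,,,,,
,,,@@,,,,
,,,@,>,,,
,,,,,,,,,
,,,,,,,,,
,,,,,,,,,
k=6  ,,,,,,,,,
,,,,,,,,,
,,,@@,,,,
,,,@,@,,,
,,,,,v,,,
,,,,,,,,,
,,,,,,,,,
k=7  ,,,,,,,,,
,,,,,,,,,
,,,@@,,,,
,,,@,@,,,
,,,,<@,,,
,,,,,,,,,
,,,,,,,,,
k=8  ,,,,,,,,,
,,,,,,,,,
,,,@@,,,,
,,,@^@,,,
,,,,@@,,,
,,,,,,,,,
,,,,,,,,,
k=9  ,,,,,,,,,
,,,,,,,,,
,,,@@,,,,
,,,@@>,,,
,,,,@@,,,
,,,,,,,,,
,,,,,,,,,
k=10  ,,,,,,,,,
,,,,,,,,,
,,,@@^,,,
,,,@@,,,,
,,,,@@,,,
,,,,,,,,,
,,,,,,,,,
k=11  ,,,,,,,,,
,,,,,,,,,
,,,@@@>,,
,,,@@,,,,
,,,,@@,,,
,,,,,,,,,
,,,,,,,,,
k=12  ,,,,,,,,,
,,,,,,,,,
,,,@@@@,,
,,,@@,v,,
,,,,@@,,,
,,,,,,,,,
,,,,,,,,,
k=13  ,,,,,,,,,
,,,,,,,,,
,,,@@@@,,
,,,@@<@,,
,,,,@@,,,
,,,,,,,,,
,,,,,,,,,
k=14  ,,,,,,,,,
,,,,,,,,,
,,,@@^@,,
,,,@@@@,,
,,,,@@,,,
,,,,,,,,,
,,,,,,,,,
k=15  ,,,,,,,,,
,,,,,,,,,
,,,@<,@,,
,,,@@@@,,
,,,,@@,,,
,,,,,,,,,
,,,,,,,,,
k=16  ,,,,,,,,,
,,,,,,,,,
,,,@,,@,,
,,,@v@@,,
,,,,@@,,,
,,,,,,,,,
,,,,,,,,,
k=17  ,,,,,,,,,
,,,,,,,,,
,,,@,,@,,
,,,@,>@,,
,,,,@@,,,
,,,,,,,,,
,,,,,,,,,
k=18  ,,,,,,,,,
,,,,,,,,,
,,,@,^@,,
,,,@,,@,,
,,,,@@,,,
,,,,,,,,,
,,,,,,,,,
k=19  ,,,,,,,,,
,,,,,,,,,
,,,@,@>,,
,,,@,,@,,
,,,,@@,,,
,,,,,,,,,
,,,,,,,,,
k=20  ,,,,,,,,,
,,,,,,^,,
,,,@,@,,,
,,,@,,@,,
,,,,@@,,,
,,,,,,,,,
,,,,,,,,,
k=21  ,,,,,,,,,
,,,,,,@>,
,,,@,@,,,
,,,@,,@,,
,,,,@@,,,
,,,,,,,,,
,,,,,,,,,
k=22  ,,,,,,,,,
,,,,,,@@,
,,,@,@,v,
,,,@,,@,,
,,,,@@,,,
,,,,,,,,,
,,,,,,,,,
k=23  ,,,,,,,,,
,,,,,,@@,
,,,@,@<@,
,,,@,,@,,
,,,,@@,,,
,,,,,,,,,
,,,,,,,,,
k=24  ,,,,,,,,,
,,,,,,^@,
,,,@,@@@,
,,,@,,@,,
,,,,@@,,,
,,,,,,,,,
,,,,,,,,,
k=25  ,,,,,,,,,
,,,,,<,@,
,,,@,@@@,
,,,@,,@,,
,,,,@@,,,
,,,,,,,,,
,,,,,,,,,
k=26  ,,,,,^,,,
,,,,,@,@,
,,,@,@@@,
,,,@,,@,,
,,,,@@,,,
,,,,,,,,,
,,,,,,,,,
k=27  ,,,,,@>,,
,,,,,@,@,
,,,@,@@@,
,,,@,,@,,
,,,,@@,,,
,,,,,,,,,
,,,,,,,,,
k=28  ,,,,,@@,,
,,,,,@v@,
,,,@,@@@,
,,,@,,@,,
,,,,@@,,,
,,,,,,,,,
,,,,,,,,,
k=29  ,,,,,@@,,
,,,,,<@@,
,,,@,@@@,
,,,@,,@,,
,,,,@@,,,
,,,,,,,,,
,,,,,,,,,
k=30  ,,,,,@@,,
,,,,,,@@,
,,,@,v@@,
,,,@,,@,,
,,,,@@,,,
,,,,,,,,,
,,,,,,,,,
k=31  ,,,,,@@,,
,,,,,,@@,
,,,@,,>@,
,,,@,,@,,
,,,,@@,,,
,,,,,,,,,
,,,,,,,,,
k=32  ,,,,,@@,,
,,,,,,^@,
,,,@,,,@,
,,,@,,@,,
,,,,@@,,,
,,,,,,,,,
,,,,,,,,,
k=33  ,,,,,@@,,
,,,,,<,@,
,,,@,,,@,
,,,@,,@,,
,,,,@@,,,
,,,,,,,,,
,,,,,,,,,
k=34  ,,,,,^@,,
,,,,,@,@,
,,,@,,,@,
,,,@,,@,,
,,,,@@,,,
,,,,,,,,,
,,,,,,,,,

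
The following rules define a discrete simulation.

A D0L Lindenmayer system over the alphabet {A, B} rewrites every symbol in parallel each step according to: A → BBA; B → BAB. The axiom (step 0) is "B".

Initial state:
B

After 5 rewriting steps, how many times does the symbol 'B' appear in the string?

step 0: B
step 1: BAB
step 2: BABBBABAB
step 3: BABBBABABBABBABBBABABBBABAB
step 4: BABBBABABBABBABBBABABBBABABBABBBABABBABBBABABBABBABBBABABBBABABBABBABBBABABBBABAB
step 5: BABBBABABBABBABBBABABBBABABBABBBABABBABBBABABBABBABBBABABB…ABABBABBBABABBABBBABABBABBABBBABABBBABABBABBABBBABABBBABAB  (len 243)

162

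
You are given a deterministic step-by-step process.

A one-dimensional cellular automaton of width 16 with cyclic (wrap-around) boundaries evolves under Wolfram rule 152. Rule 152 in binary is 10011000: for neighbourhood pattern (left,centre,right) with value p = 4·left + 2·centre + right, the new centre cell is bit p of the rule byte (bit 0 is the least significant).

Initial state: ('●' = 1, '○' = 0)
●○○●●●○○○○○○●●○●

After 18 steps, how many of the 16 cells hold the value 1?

3

[0] ●○○●●●○○○○○○●●○●
[1] ○●○●●○●○○○○○●○○●
[2] ○○○●○○○●○○○○○●○○
[3] ○○○○●○○○●○○○○○●○
[4] ○○○○○●○○○●○○○○○●
[5] ●○○○○○●○○○●○○○○○
[6] ○●○○○○○●○○○●○○○○
[7] ○○●○○○○○●○○○●○○○
[8] ○○○●○○○○○●○○○●○○
[9] ○○○○●○○○○○●○○○●○
[10] ○○○○○●○○○○○●○○○●
[11] ●○○○○○●○○○○○●○○○
[12] ○●○○○○○●○○○○○●○○
[13] ○○●○○○○○●○○○○○●○
[14] ○○○●○○○○○●○○○○○●
[15] ●○○○●○○○○○●○○○○○
[16] ○●○○○●○○○○○●○○○○
[17] ○○●○○○●○○○○○●○○○
[18] ○○○●○○○●○○○○○●○○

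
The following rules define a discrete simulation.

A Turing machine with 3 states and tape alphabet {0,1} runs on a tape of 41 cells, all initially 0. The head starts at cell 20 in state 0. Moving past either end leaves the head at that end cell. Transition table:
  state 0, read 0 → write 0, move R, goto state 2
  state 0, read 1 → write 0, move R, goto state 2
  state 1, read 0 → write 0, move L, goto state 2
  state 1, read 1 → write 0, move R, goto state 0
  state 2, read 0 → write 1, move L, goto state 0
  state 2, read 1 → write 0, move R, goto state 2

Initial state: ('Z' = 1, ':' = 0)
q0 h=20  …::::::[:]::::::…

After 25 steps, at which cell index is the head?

0) q0 h=20  …::::::[:]::::::…
1) q2 h=21  …::::::[:]::::::…
2) q0 h=20  …::::::[:]Z:::::…
3) q2 h=21  …::::::[Z]::::::…
4) q2 h=22  …::::::[:]::::::…
5) q0 h=21  …::::::[:]Z:::::…
6) q2 h=22  …::::::[Z]::::::…
7) q2 h=23  …::::::[:]::::::…
8) q0 h=22  …::::::[:]Z:::::…
9) q2 h=23  …::::::[Z]::::::…
10) q2 h=24  …::::::[:]::::::…
11) q0 h=23  …::::::[:]Z:::::…
12) q2 h=24  …::::::[Z]::::::…
13) q2 h=25  …::::::[:]::::::…
14) q0 h=24  …::::::[:]Z:::::…
15) q2 h=25  …::::::[Z]::::::…
16) q2 h=26  …::::::[:]::::::…
17) q0 h=25  …::::::[:]Z:::::…
18) q2 h=26  …::::::[Z]::::::…
19) q2 h=27  …::::::[:]::::::…
20) q0 h=26  …::::::[:]Z:::::…
21) q2 h=27  …::::::[Z]::::::…
22) q2 h=28  …::::::[:]::::::…
23) q0 h=27  …::::::[:]Z:::::…
24) q2 h=28  …::::::[Z]::::::…
25) q2 h=29  …::::::[:]::::::…

29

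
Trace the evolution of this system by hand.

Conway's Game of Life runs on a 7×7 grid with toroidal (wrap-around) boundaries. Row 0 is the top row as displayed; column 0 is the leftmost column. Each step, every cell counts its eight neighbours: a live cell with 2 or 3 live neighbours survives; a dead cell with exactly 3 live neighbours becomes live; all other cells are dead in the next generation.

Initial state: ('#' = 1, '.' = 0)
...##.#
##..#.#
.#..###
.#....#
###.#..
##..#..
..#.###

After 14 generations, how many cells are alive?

5

0) ...##.#
##..#.#
.#..###
.#....#
###.#..
##..#..
..#.###
1) .##....
.##....
.##.#..
...##.#
..##.##
....#..
.##...#
2) ...#...
#......
##..##.
##....#
..#...#
##..#.#
####...
3) #..#...
##..#.#
.....#.
..#....
..#....
.....##
...##.#
4) .###...
##..###
##...##
.......
.......
...####
#..##.#
5) .......
...##..
.#..#..
#.....#
....##.
#..#..#
##....#
6) #......
...##..
#..###.
#...#.#
....##.
.#..#..
.#....#
7) #......
...#.##
#......
#......
#..##.#
#...#..
.#.....
8) #.....#
#.....#
#......
##.....
##.####
##.####
##.....
9) .......
.#.....
.......
..#.##.
...#...
...#...
..#.#..
10) .......
.......
.......
...##..
..##...
..###..
...#...
11) .......
.......
.......
..###..
.......
....#..
..###..
12) ...#...
.......
...#...
...#...
....#..
....#..
...##..
13) ...##..
.......
.......
...##..
...##..
....##.
...##..
14) ...##..
.......
.......
...##..
.......
.....#.
.......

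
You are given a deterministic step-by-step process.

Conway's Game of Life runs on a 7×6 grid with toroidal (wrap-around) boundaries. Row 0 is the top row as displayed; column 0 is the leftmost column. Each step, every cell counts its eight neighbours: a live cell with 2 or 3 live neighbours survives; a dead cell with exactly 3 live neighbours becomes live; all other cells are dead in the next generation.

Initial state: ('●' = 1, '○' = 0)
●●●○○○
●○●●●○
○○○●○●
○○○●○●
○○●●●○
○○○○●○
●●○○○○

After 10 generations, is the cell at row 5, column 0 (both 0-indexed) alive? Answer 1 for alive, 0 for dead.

gen 0: ●●●○○○
●○●●●○
○○○●○●
○○○●○●
○○●●●○
○○○○●○
●●○○○○
gen 1: ○○○○○○
●○○○●○
●○○○○●
○○○○○●
○○●○○●
○●●○●●
●○●○○●
gen 2: ●●○○○○
●○○○○○
●○○○●○
○○○○●●
○●●●○●
○○●○●○
●○●●●●
gen 3: ○○●●●○
●○○○○○
●○○○●○
○●●○○○
●●●○○●
○○○○○○
●○●○●○
gen 4: ○○●○●○
○●○○●○
●○○○○●
○○●●○○
●○●○○○
○○●●○○
○●●○●●
gen 5: ●○●○●○
●●○●●○
●●●●●●
●○●●○●
○○○○○○
●○○○●●
○●○○●●
gen 6: ○○●○○○
○○○○○○
○○○○○○
○○○○○○
○●○●○○
●○○○●○
○●○○○○
gen 7: ○○○○○○
○○○○○○
○○○○○○
○○○○○○
○○○○○○
●●●○○○
○●○○○○
gen 8: ○○○○○○
○○○○○○
○○○○○○
○○○○○○
○●○○○○
●●●○○○
●●●○○○
gen 9: ○●○○○○
○○○○○○
○○○○○○
○○○○○○
●●●○○○
○○○○○○
●○●○○○
gen 10: ○●○○○○
○○○○○○
○○○○○○
○●○○○○
○●○○○○
●○●○○○
○●○○○○

1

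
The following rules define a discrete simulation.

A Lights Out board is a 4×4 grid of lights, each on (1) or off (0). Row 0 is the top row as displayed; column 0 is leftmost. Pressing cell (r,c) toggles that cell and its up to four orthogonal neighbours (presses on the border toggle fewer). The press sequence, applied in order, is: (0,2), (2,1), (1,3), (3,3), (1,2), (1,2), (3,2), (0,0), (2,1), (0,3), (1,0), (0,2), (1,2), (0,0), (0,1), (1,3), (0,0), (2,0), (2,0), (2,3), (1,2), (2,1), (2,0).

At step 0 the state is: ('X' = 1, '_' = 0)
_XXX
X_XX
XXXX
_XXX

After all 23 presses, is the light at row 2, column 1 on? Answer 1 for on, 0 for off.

1

0) _XXX
X_XX
XXXX
_XXX
1) ____
X__X
XXXX
_XXX
2) ____
XX_X
___X
__XX
3) ___X
XXX_
____
__XX
4) ___X
XXX_
___X
____
5) __XX
X__X
__XX
____
6) ___X
XXX_
___X
____
7) ___X
XXX_
__XX
_XXX
8) XX_X
_XX_
__XX
_XXX
9) XX_X
__X_
XX_X
__XX
10) XXX_
__XX
XX_X
__XX
11) _XX_
XXXX
_X_X
__XX
12) ___X
XX_X
_X_X
__XX
13) __XX
X_X_
_XXX
__XX
14) XXXX
__X_
_XXX
__XX
15) ___X
_XX_
_XXX
__XX
16) ____
_X_X
_XX_
__XX
17) XX__
XX_X
_XX_
__XX
18) XX__
_X_X
X_X_
X_XX
19) XX__
XX_X
_XX_
__XX
20) XX__
XX__
_X_X
__X_
21) XXX_
X_XX
_XXX
__X_
22) XXX_
XXXX
X__X
_XX_
23) XXX_
_XXX
_X_X
XXX_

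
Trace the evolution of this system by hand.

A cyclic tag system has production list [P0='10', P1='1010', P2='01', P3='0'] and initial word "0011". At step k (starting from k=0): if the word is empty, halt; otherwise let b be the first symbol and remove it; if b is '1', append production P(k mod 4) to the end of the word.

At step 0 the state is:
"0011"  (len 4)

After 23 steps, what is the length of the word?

t=0: "0011"  (len 4)
t=1: "011"  (len 3)
t=2: "11"  (len 2)
t=3: "101"  (len 3)
t=4: "010"  (len 3)
t=5: "10"  (len 2)
t=6: "01010"  (len 5)
t=7: "1010"  (len 4)
t=8: "0100"  (len 4)
t=9: "100"  (len 3)
t=10: "001010"  (len 6)
t=11: "01010"  (len 5)
t=12: "1010"  (len 4)
t=13: "01010"  (len 5)
t=14: "1010"  (len 4)
t=15: "01001"  (len 5)
t=16: "1001"  (len 4)
t=17: "00110"  (len 5)
t=18: "0110"  (len 4)
t=19: "110"  (len 3)
t=20: "100"  (len 3)
t=21: "0010"  (len 4)
t=22: "010"  (len 3)
t=23: "10"  (len 2)

2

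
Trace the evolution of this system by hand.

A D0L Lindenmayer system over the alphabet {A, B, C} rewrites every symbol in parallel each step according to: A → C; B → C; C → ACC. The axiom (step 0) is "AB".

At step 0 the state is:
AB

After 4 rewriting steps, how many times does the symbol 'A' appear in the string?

[0] AB
[1] CC
[2] ACCACC
[3] CACCACCCACCACC
[4] ACCCACCACCCACCACCACCCACCACCCACCACC

10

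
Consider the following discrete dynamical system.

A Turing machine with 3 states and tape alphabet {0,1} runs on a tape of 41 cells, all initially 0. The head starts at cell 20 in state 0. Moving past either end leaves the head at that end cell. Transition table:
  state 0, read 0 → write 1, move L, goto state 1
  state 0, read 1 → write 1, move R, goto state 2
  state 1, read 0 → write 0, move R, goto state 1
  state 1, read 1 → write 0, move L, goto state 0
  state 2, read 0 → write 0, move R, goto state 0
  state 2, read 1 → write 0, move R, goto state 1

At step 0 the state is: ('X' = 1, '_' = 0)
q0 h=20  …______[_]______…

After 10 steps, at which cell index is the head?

16

gen 0: q0 h=20  …______[_]______…
gen 1: q1 h=19  …______[_]X_____…
gen 2: q1 h=20  …______[X]______…
gen 3: q0 h=19  …______[_]______…
gen 4: q1 h=18  …______[_]X_____…
gen 5: q1 h=19  …______[X]______…
gen 6: q0 h=18  …______[_]______…
gen 7: q1 h=17  …______[_]X_____…
gen 8: q1 h=18  …______[X]______…
gen 9: q0 h=17  …______[_]______…
gen 10: q1 h=16  …______[_]X_____…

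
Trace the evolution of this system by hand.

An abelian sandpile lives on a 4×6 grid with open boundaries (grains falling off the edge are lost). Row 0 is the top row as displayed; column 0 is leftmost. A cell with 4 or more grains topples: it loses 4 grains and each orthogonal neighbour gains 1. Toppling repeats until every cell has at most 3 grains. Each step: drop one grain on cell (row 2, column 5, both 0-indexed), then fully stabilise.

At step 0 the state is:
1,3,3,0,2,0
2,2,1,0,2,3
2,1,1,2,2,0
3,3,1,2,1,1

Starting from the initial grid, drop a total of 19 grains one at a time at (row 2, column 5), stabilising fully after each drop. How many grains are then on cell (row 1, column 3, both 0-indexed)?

2

t=0: 1,3,3,0,2,0
2,2,1,0,2,3
2,1,1,2,2,0
3,3,1,2,1,1
t=1: 1,3,3,0,2,0
2,2,1,0,2,3
2,1,1,2,2,1
3,3,1,2,1,1
t=2: 1,3,3,0,2,0
2,2,1,0,2,3
2,1,1,2,2,2
3,3,1,2,1,1
t=3: 1,3,3,0,2,0
2,2,1,0,2,3
2,1,1,2,2,3
3,3,1,2,1,1
t=4: 1,3,3,0,2,1
2,2,1,0,3,0
2,1,1,2,3,1
3,3,1,2,1,2
t=5: 1,3,3,0,2,1
2,2,1,0,3,0
2,1,1,2,3,2
3,3,1,2,1,2
t=6: 1,3,3,0,2,1
2,2,1,0,3,0
2,1,1,2,3,3
3,3,1,2,1,2
t=7: 1,3,3,0,3,1
2,2,1,1,0,2
2,1,1,3,1,1
3,3,1,2,2,3
t=8: 1,3,3,0,3,1
2,2,1,1,0,2
2,1,1,3,1,2
3,3,1,2,2,3
t=9: 1,3,3,0,3,1
2,2,1,1,0,2
2,1,1,3,1,3
3,3,1,2,2,3
t=10: 1,3,3,0,3,1
2,2,1,1,0,3
2,1,1,3,2,1
3,3,1,2,3,0
t=11: 1,3,3,0,3,1
2,2,1,1,0,3
2,1,1,3,2,2
3,3,1,2,3,0
t=12: 1,3,3,0,3,1
2,2,1,1,0,3
2,1,1,3,2,3
3,3,1,2,3,0
t=13: 1,3,3,0,3,2
2,2,1,1,1,0
2,1,1,3,3,1
3,3,1,2,3,1
t=14: 1,3,3,0,3,2
2,2,1,1,1,0
2,1,1,3,3,2
3,3,1,2,3,1
t=15: 1,3,3,0,3,2
2,2,1,1,1,0
2,1,1,3,3,3
3,3,1,2,3,1
t=16: 1,3,3,0,3,2
2,2,1,2,2,1
2,1,2,1,2,1
3,3,2,0,1,3
t=17: 1,3,3,0,3,2
2,2,1,2,2,1
2,1,2,1,2,2
3,3,2,0,1,3
t=18: 1,3,3,0,3,2
2,2,1,2,2,1
2,1,2,1,2,3
3,3,2,0,1,3
t=19: 1,3,3,0,3,2
2,2,1,2,2,2
2,1,2,1,3,1
3,3,2,0,2,0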